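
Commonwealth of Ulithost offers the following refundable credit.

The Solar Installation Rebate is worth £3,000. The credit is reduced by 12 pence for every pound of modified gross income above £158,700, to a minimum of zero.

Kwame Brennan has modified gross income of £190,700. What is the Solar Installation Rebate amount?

Solar Installation Rebate: 12% of the £32,000 excess over £158,700 is £3,840 ≥ base, so the credit is £0.

£0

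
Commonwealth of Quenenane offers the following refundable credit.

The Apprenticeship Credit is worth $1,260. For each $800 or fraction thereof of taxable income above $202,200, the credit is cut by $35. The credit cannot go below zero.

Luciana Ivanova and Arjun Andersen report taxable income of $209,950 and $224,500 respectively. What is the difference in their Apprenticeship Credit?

Luciana ($209,950): Apprenticeship Credit: income exceeds $202,200 by $7,750, which is 10 full-or-partial $800 increments; reduction = 10 × $35 = $350, leaving $910.
Arjun ($224,500): Apprenticeship Credit: income exceeds $202,200 by $22,300, which is 28 full-or-partial $800 increments; reduction = 28 × $35 = $980, leaving $280.
Difference: |$910 − $280| = $630.

$630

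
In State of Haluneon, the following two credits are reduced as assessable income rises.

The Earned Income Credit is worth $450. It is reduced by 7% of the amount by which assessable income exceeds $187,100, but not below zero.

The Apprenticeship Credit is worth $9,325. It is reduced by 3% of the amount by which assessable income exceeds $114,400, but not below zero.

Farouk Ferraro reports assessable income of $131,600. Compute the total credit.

$9,259

Earned Income Credit: $131,600 is at or below the $187,100 threshold, so the full $450 applies.
Apprenticeship Credit: 3% of the $17,200 excess over $114,400 is $516; credit = $9,325 − $516 = $8,809.
Total: $450 + $8,809 = $9,259.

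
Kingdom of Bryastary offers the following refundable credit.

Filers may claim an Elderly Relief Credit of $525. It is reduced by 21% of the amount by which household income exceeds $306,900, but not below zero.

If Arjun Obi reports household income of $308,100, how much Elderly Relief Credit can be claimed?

$273

Elderly Relief Credit: 21% of the $1,200 excess over $306,900 is $252; credit = $525 − $252 = $273.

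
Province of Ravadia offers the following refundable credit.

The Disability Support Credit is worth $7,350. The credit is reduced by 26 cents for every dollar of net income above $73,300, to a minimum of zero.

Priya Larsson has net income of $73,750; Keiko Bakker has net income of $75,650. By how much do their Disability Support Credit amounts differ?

$494

Priya ($73,750): Disability Support Credit: 26% of the $450 excess over $73,300 is $117; credit = $7,350 − $117 = $7,233.
Keiko ($75,650): Disability Support Credit: 26% of the $2,350 excess over $73,300 is $611; credit = $7,350 − $611 = $6,739.
Difference: |$7,233 − $6,739| = $494.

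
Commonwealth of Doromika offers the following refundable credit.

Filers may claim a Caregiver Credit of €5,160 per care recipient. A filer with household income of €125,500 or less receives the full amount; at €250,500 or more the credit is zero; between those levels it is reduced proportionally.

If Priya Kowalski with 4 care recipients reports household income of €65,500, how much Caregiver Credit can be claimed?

€20,640

Caregiver Credit: base = 4 × €5,160 = €20,640. €65,500 is at or below the €125,500 threshold, so the full €20,640 applies.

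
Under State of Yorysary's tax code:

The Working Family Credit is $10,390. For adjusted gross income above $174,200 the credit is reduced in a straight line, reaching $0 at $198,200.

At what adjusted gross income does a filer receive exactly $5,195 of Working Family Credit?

$5,195 is 5,195/10,390 of the full $10,390, so 5,195/10,390 of the $24,000 range has been used: income = $174,200 + $24,000 × 5,195/10,390 = $186,200.

$186,200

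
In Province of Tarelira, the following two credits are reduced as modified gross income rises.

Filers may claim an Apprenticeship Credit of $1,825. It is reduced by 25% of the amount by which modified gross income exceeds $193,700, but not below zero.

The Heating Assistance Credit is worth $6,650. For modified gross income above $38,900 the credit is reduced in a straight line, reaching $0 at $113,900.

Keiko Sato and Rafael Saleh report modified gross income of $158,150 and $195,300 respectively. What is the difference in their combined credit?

Keiko ($158,150): Apprenticeship Credit: $158,150 is at or below the $193,700 threshold, so the full $1,825 applies. Heating Assistance Credit: $158,150 is at or above $113,900, so the credit is $0. total $1,825 + $0 = $1,825
Rafael ($195,300): Apprenticeship Credit: 25% of the $1,600 excess over $193,700 is $400; credit = $1,825 − $400 = $1,425. Heating Assistance Credit: $195,300 is at or above $113,900, so the credit is $0. total $1,425 + $0 = $1,425
Difference: |$1,825 − $1,425| = $400.

$400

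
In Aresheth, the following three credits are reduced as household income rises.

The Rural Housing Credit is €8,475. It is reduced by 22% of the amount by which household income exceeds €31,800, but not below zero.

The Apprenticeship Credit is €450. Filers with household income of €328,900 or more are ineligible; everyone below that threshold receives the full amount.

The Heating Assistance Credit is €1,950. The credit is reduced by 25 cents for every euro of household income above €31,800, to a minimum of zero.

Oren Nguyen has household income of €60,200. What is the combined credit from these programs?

€2,677

Rural Housing Credit: 22% of the €28,400 excess over €31,800 is €6,248; credit = €8,475 − €6,248 = €2,227.
Apprenticeship Credit: €60,200 is below the €328,900 cutoff, so the full €450 applies.
Heating Assistance Credit: 25% of the €28,400 excess over €31,800 is €7,100 ≥ base, so the credit is €0.
Total: €2,227 + €450 + €0 = €2,677.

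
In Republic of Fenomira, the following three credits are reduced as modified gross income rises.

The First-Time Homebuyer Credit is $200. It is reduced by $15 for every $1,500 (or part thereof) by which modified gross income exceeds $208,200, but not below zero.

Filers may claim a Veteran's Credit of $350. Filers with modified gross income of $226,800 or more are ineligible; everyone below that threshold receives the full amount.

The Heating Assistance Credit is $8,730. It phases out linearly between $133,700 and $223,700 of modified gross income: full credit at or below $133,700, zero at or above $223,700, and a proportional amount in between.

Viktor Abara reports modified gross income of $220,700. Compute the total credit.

$706

First-Time Homebuyer Credit: income exceeds $208,200 by $12,500, which is 9 full-or-partial $1,500 increments; reduction = 9 × $15 = $135, leaving $65.
Veteran's Credit: $220,700 is below the $226,800 cutoff, so the full $350 applies.
Heating Assistance Credit: $220,700 is $87,000 into a $90,000 phase-out range, leaving 3,000/90,000 of the credit: $8,730 × 3,000/90,000 = $291.
Total: $65 + $350 + $291 = $706.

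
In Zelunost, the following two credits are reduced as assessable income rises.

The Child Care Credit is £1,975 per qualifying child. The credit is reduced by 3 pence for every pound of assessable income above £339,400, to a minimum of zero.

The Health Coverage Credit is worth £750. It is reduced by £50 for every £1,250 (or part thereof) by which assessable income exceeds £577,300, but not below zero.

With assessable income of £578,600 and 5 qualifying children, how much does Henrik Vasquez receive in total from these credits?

£3,349

Child Care Credit: base = 5 × £1,975 = £9,875. 3% of the £239,200 excess over £339,400 is £7,176; credit = £9,875 − £7,176 = £2,699.
Health Coverage Credit: income exceeds £577,300 by £1,300, which is 2 full-or-partial £1,250 increments; reduction = 2 × £50 = £100, leaving £650.
Total: £2,699 + £650 = £3,349.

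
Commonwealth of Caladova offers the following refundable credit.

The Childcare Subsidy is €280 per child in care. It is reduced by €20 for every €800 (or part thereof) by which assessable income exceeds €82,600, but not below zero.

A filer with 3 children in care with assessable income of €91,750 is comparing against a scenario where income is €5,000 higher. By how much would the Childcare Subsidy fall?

At €91,750 — base = 3 × €280 = €840. income exceeds €82,600 by €9,150, which is 12 full-or-partial €800 increments; reduction = 12 × €20 = €240, leaving €600.
At €96,750 — base = 3 × €280 = €840. income exceeds €82,600 by €14,150, which is 18 full-or-partial €800 increments; reduction = 18 × €20 = €360, leaving €480.
Lost: €600 − €480 = €120.

€120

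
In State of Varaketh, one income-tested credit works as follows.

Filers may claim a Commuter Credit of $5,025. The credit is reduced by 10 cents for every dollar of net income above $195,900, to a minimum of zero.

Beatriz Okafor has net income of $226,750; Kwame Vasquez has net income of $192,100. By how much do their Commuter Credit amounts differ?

$3,085

Beatriz ($226,750): Commuter Credit: 10% of the $30,850 excess over $195,900 is $3,085; credit = $5,025 − $3,085 = $1,940.
Kwame ($192,100): Commuter Credit: $192,100 is at or below the $195,900 threshold, so the full $5,025 applies.
Difference: |$1,940 − $5,025| = $3,085.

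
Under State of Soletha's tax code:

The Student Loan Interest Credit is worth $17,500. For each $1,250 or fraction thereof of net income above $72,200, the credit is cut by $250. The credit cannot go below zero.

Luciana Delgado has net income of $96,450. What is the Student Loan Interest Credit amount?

$12,500

Student Loan Interest Credit: income exceeds $72,200 by $24,250, which is 20 full-or-partial $1,250 increments; reduction = 20 × $250 = $5,000, leaving $12,500.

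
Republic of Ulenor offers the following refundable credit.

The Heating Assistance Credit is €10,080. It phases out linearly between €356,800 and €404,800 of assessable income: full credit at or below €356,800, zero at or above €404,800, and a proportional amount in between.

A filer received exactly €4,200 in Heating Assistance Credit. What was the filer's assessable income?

€384,800

€4,200 is 4,200/10,080 of the full €10,080, so 5,880/10,080 of the €48,000 range has been used: income = €356,800 + €48,000 × 5,880/10,080 = €384,800.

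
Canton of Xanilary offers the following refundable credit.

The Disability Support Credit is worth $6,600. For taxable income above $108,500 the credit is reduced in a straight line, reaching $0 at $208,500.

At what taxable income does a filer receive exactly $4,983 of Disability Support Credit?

$4,983 is 4,983/6,600 of the full $6,600, so 1,617/6,600 of the $100,000 range has been used: income = $108,500 + $100,000 × 1,617/6,600 = $133,000.

$133,000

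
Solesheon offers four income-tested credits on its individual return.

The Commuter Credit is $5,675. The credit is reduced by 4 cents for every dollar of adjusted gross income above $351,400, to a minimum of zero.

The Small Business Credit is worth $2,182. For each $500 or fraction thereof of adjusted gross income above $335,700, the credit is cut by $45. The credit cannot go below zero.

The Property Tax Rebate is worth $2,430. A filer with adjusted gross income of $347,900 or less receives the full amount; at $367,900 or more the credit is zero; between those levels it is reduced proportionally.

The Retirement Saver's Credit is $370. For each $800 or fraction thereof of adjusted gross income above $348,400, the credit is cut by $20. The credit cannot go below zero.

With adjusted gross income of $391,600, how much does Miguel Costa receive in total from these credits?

$4,067

Commuter Credit: 4% of the $40,200 excess over $351,400 is $1,608; credit = $5,675 − $1,608 = $4,067.
Small Business Credit: income exceeds $335,700 by $55,900 → 112 increments × $45 = $5,040 ≥ base, so the credit is $0.
Property Tax Rebate: $391,600 is at or above $367,900, so the credit is $0.
Retirement Saver's Credit: income exceeds $348,400 by $43,200 → 54 increments × $20 = $1,080 ≥ base, so the credit is $0.
Total: $4,067 + $0 + $0 + $0 = $4,067.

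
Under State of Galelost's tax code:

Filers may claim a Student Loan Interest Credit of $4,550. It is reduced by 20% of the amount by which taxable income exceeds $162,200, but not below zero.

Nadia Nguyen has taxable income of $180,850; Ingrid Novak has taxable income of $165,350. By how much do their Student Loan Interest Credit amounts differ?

Nadia ($180,850): Student Loan Interest Credit: 20% of the $18,650 excess over $162,200 is $3,730; credit = $4,550 − $3,730 = $820.
Ingrid ($165,350): Student Loan Interest Credit: 20% of the $3,150 excess over $162,200 is $630; credit = $4,550 − $630 = $3,920.
Difference: |$820 − $3,920| = $3,100.

$3,100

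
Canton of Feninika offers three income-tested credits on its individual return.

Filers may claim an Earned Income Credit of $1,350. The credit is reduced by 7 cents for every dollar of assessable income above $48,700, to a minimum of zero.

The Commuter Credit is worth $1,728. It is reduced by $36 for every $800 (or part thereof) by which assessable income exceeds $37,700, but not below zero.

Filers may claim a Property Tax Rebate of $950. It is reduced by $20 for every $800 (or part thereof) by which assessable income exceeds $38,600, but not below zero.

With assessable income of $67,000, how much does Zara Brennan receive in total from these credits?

$695

Earned Income Credit: 7% of the $18,300 excess over $48,700 is $1,281; credit = $1,350 − $1,281 = $69.
Commuter Credit: income exceeds $37,700 by $29,300, which is 37 full-or-partial $800 increments; reduction = 37 × $36 = $1,332, leaving $396.
Property Tax Rebate: income exceeds $38,600 by $28,400, which is 36 full-or-partial $800 increments; reduction = 36 × $20 = $720, leaving $230.
Total: $69 + $396 + $230 = $695.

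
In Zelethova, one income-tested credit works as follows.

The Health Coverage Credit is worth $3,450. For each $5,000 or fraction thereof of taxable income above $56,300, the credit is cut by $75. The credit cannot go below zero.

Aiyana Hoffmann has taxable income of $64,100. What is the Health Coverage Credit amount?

$3,300

Health Coverage Credit: income exceeds $56,300 by $7,800, which is 2 full-or-partial $5,000 increments; reduction = 2 × $75 = $150, leaving $3,300.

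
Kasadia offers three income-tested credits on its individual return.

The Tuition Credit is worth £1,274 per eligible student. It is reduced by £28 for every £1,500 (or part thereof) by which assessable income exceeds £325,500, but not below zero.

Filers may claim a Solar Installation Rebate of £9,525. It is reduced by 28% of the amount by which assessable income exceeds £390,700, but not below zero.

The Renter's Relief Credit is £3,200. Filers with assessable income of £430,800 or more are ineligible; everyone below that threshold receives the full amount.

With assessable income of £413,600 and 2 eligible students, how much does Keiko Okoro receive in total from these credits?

£7,209

Tuition Credit: base = 2 × £1,274 = £2,548. income exceeds £325,500 by £88,100, which is 59 full-or-partial £1,500 increments; reduction = 59 × £28 = £1,652, leaving £896.
Solar Installation Rebate: 28% of the £22,900 excess over £390,700 is £6,412; credit = £9,525 − £6,412 = £3,113.
Renter's Relief Credit: £413,600 is below the £430,800 cutoff, so the full £3,200 applies.
Total: £896 + £3,113 + £3,200 = £7,209.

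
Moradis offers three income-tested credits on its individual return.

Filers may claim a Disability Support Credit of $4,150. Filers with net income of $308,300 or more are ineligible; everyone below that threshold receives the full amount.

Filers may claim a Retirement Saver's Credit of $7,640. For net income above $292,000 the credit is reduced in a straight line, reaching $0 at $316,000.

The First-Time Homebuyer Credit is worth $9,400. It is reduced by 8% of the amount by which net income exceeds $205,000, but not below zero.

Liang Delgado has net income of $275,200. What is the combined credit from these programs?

$15,574

Disability Support Credit: $275,200 is below the $308,300 cutoff, so the full $4,150 applies.
Retirement Saver's Credit: $275,200 is at or below the $292,000 threshold, so the full $7,640 applies.
First-Time Homebuyer Credit: 8% of the $70,200 excess over $205,000 is $5,616; credit = $9,400 − $5,616 = $3,784.
Total: $4,150 + $7,640 + $3,784 = $15,574.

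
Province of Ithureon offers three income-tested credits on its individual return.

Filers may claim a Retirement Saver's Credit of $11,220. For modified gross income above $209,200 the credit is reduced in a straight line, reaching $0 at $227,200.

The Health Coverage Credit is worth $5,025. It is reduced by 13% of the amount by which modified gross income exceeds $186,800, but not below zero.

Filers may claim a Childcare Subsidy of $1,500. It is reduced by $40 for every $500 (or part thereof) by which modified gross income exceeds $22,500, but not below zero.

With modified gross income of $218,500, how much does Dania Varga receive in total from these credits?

Retirement Saver's Credit: $218,500 is $9,300 into a $18,000 phase-out range, leaving 8,700/18,000 of the credit: $11,220 × 8,700/18,000 = $5,423.
Health Coverage Credit: 13% of the $31,700 excess over $186,800 is $4,121; credit = $5,025 − $4,121 = $904.
Childcare Subsidy: income exceeds $22,500 by $196,000 → 392 increments × $40 = $15,680 ≥ base, so the credit is $0.
Total: $5,423 + $904 + $0 = $6,327.

$6,327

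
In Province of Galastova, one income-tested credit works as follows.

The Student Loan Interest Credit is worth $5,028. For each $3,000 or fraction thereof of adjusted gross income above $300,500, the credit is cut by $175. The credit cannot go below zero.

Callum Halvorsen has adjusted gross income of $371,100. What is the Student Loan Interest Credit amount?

Student Loan Interest Credit: income exceeds $300,500 by $70,600, which is 24 full-or-partial $3,000 increments; reduction = 24 × $175 = $4,200, leaving $828.

$828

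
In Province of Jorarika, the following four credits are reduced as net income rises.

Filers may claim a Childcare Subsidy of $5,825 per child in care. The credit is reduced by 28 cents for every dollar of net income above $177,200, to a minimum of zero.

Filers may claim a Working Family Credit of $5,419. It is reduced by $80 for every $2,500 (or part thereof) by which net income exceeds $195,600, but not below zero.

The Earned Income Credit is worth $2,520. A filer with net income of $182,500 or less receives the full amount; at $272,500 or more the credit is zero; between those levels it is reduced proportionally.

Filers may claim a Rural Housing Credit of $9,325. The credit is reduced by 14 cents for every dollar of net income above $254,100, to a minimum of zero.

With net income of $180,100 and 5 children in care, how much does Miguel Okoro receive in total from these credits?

Childcare Subsidy: base = 5 × $5,825 = $29,125. 28% of the $2,900 excess over $177,200 is $812; credit = $29,125 − $812 = $28,313.
Working Family Credit: $180,100 is at or below the $195,600 threshold, so the full $5,419 applies.
Earned Income Credit: $180,100 is at or below the $182,500 threshold, so the full $2,520 applies.
Rural Housing Credit: $180,100 is at or below the $254,100 threshold, so the full $9,325 applies.
Total: $28,313 + $5,419 + $2,520 + $9,325 = $45,577.

$45,577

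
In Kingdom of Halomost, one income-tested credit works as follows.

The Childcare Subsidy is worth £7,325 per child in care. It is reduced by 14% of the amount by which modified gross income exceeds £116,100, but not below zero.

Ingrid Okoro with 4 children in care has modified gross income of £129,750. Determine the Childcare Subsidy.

£27,389

Childcare Subsidy: base = 4 × £7,325 = £29,300. 14% of the £13,650 excess over £116,100 is £1,911; credit = £29,300 − £1,911 = £27,389.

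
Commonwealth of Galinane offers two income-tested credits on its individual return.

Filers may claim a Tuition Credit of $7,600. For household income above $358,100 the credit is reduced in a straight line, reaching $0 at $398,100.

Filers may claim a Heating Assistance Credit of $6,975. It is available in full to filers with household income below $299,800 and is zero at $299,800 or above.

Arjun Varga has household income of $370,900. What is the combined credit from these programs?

$5,168

Tuition Credit: $370,900 is $12,800 into a $40,000 phase-out range, leaving 27,200/40,000 of the credit: $7,600 × 27,200/40,000 = $5,168.
Heating Assistance Credit: $370,900 meets or exceeds the $299,800 cutoff, so the credit is $0.
Total: $5,168 + $0 = $5,168.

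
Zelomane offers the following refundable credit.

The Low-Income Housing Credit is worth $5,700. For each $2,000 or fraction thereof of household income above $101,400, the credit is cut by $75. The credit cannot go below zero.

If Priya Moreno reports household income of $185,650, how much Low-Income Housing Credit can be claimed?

$2,475

Low-Income Housing Credit: income exceeds $101,400 by $84,250, which is 43 full-or-partial $2,000 increments; reduction = 43 × $75 = $3,225, leaving $2,475.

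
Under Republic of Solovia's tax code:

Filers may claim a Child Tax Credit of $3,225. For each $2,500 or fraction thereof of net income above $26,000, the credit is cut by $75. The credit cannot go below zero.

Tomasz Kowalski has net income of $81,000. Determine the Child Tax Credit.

$1,575

Child Tax Credit: income exceeds $26,000 by $55,000, which is 22 full-or-partial $2,500 increments; reduction = 22 × $75 = $1,650, leaving $1,575.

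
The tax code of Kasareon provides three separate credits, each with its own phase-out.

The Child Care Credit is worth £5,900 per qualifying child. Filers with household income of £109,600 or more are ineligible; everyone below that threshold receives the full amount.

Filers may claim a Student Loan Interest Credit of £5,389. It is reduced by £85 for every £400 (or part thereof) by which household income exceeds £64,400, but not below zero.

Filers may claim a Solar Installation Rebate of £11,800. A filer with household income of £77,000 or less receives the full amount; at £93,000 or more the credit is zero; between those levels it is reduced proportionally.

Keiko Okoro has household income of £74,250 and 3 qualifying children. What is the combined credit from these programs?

£32,764

Child Care Credit: base = 3 × £5,900 = £17,700. £74,250 is below the £109,600 cutoff, so the full £17,700 applies.
Student Loan Interest Credit: income exceeds £64,400 by £9,850, which is 25 full-or-partial £400 increments; reduction = 25 × £85 = £2,125, leaving £3,264.
Solar Installation Rebate: £74,250 is at or below the £77,000 threshold, so the full £11,800 applies.
Total: £17,700 + £3,264 + £11,800 = £32,764.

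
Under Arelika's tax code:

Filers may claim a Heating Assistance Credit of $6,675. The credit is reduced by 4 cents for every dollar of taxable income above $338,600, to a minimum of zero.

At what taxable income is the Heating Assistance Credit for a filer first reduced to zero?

$505,475

The credit falls by 4% of each dollar above $338,600, so it reaches zero when the excess is $6,675 / 4% = $166,875: income = $338,600 + $166,875 = $505,475.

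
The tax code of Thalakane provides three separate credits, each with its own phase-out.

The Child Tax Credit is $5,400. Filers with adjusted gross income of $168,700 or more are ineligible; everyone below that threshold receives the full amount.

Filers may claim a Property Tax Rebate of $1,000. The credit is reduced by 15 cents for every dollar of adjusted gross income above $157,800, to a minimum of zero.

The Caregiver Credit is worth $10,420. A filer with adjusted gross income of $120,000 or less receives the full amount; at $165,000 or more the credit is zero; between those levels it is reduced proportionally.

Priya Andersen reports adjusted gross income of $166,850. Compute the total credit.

Child Tax Credit: $166,850 is below the $168,700 cutoff, so the full $5,400 applies.
Property Tax Rebate: 15% of the $9,050 excess over $157,800 is $1,357.50 ≥ base, so the credit is $0.
Caregiver Credit: $166,850 is at or above $165,000, so the credit is $0.
Total: $5,400 + $0 + $0 = $5,400.

$5,400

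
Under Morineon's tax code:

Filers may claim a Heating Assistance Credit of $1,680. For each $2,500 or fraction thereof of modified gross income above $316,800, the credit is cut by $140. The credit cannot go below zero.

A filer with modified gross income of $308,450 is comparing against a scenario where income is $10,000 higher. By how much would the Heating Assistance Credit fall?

At $308,450 — $308,450 is at or below the $316,800 threshold, so the full $1,680 applies.
At $318,450 — income exceeds $316,800 by $1,650, which is 1 full-or-partial $2,500 increment; reduction = 1 × $140 = $140, leaving $1,540.
Lost: $1,680 − $1,540 = $140.

$140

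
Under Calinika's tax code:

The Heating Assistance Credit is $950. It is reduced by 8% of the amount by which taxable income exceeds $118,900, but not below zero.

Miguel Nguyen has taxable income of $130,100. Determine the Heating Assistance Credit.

$54

Heating Assistance Credit: 8% of the $11,200 excess over $118,900 is $896; credit = $950 − $896 = $54.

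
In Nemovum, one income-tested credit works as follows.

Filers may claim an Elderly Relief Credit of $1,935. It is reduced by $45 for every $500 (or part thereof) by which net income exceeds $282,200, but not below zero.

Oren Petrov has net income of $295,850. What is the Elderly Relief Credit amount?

Elderly Relief Credit: income exceeds $282,200 by $13,650, which is 28 full-or-partial $500 increments; reduction = 28 × $45 = $1,260, leaving $675.

$675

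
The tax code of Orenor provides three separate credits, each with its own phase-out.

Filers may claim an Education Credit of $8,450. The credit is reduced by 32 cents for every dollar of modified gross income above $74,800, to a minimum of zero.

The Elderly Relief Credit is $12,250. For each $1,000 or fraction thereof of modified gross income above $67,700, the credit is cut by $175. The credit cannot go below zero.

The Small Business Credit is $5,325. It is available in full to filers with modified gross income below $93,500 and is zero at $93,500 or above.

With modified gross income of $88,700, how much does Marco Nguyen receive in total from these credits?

Education Credit: 32% of the $13,900 excess over $74,800 is $4,448; credit = $8,450 − $4,448 = $4,002.
Elderly Relief Credit: income exceeds $67,700 by $21,000, which is 21 full-or-partial $1,000 increments; reduction = 21 × $175 = $3,675, leaving $8,575.
Small Business Credit: $88,700 is below the $93,500 cutoff, so the full $5,325 applies.
Total: $4,002 + $8,575 + $5,325 = $17,902.

$17,902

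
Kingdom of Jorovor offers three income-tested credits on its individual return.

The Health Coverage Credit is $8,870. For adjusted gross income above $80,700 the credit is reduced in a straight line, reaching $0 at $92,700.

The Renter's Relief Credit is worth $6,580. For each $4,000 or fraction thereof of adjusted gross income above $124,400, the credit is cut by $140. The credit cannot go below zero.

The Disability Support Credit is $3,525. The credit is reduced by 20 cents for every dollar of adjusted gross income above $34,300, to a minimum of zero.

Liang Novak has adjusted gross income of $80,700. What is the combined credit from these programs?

$15,450

Health Coverage Credit: $80,700 is at or below the $80,700 threshold, so the full $8,870 applies.
Renter's Relief Credit: $80,700 is at or below the $124,400 threshold, so the full $6,580 applies.
Disability Support Credit: 20% of the $46,400 excess over $34,300 is $9,280 ≥ base, so the credit is $0.
Total: $8,870 + $6,580 + $0 = $15,450.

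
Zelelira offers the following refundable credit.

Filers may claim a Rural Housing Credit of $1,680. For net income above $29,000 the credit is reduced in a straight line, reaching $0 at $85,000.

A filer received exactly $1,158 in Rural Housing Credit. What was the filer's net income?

$1,158 is 1,158/1,680 of the full $1,680, so 522/1,680 of the $56,000 range has been used: income = $29,000 + $56,000 × 522/1,680 = $46,400.

$46,400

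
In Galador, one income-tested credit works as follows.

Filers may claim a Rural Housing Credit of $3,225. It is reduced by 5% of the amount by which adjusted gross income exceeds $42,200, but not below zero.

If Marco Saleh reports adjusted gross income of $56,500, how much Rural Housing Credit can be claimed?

Rural Housing Credit: 5% of the $14,300 excess over $42,200 is $715; credit = $3,225 − $715 = $2,510.

$2,510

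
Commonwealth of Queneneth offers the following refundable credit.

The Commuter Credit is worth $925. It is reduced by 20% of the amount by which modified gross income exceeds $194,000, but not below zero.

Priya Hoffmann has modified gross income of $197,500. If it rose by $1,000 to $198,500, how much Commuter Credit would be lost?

At $197,500 — 20% of the $3,500 excess over $194,000 is $700; credit = $925 − $700 = $225.
At $198,500 — 20% of the $4,500 excess over $194,000 is $900; credit = $925 − $900 = $25.
Lost: $225 − $25 = $200.

$200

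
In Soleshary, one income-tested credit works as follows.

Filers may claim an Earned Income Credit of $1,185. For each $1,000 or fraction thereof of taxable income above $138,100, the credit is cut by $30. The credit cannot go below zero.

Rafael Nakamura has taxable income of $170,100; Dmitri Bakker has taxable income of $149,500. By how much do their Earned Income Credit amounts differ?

$600

Rafael ($170,100): Earned Income Credit: income exceeds $138,100 by $32,000, which is 32 full-or-partial $1,000 increments; reduction = 32 × $30 = $960, leaving $225.
Dmitri ($149,500): Earned Income Credit: income exceeds $138,100 by $11,400, which is 12 full-or-partial $1,000 increments; reduction = 12 × $30 = $360, leaving $825.
Difference: |$225 − $825| = $600.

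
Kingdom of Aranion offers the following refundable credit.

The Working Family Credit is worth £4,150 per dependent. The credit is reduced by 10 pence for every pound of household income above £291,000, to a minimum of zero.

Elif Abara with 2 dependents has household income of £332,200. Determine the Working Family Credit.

Working Family Credit: base = 2 × £4,150 = £8,300. 10% of the £41,200 excess over £291,000 is £4,120; credit = £8,300 − £4,120 = £4,180.

£4,180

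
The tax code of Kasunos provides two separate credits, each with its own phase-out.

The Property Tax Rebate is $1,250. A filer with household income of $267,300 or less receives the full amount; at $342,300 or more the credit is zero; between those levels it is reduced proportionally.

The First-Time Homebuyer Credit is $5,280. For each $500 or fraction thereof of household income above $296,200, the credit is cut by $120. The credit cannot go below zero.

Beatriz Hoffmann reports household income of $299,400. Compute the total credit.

$5,155

Property Tax Rebate: $299,400 is $32,100 into a $75,000 phase-out range, leaving 42,900/75,000 of the credit: $1,250 × 42,900/75,000 = $715.
First-Time Homebuyer Credit: income exceeds $296,200 by $3,200, which is 7 full-or-partial $500 increments; reduction = 7 × $120 = $840, leaving $4,440.
Total: $715 + $4,440 = $5,155.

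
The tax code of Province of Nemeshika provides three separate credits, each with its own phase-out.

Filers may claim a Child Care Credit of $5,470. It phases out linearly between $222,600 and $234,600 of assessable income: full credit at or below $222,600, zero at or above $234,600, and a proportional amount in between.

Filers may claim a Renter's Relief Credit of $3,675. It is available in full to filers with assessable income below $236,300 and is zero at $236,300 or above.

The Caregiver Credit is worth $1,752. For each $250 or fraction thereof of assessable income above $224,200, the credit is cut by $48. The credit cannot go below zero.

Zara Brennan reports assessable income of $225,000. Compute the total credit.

$9,611

Child Care Credit: $225,000 is $2,400 into a $12,000 phase-out range, leaving 9,600/12,000 of the credit: $5,470 × 9,600/12,000 = $4,376.
Renter's Relief Credit: $225,000 is below the $236,300 cutoff, so the full $3,675 applies.
Caregiver Credit: income exceeds $224,200 by $800, which is 4 full-or-partial $250 increments; reduction = 4 × $48 = $192, leaving $1,560.
Total: $4,376 + $3,675 + $1,560 = $9,611.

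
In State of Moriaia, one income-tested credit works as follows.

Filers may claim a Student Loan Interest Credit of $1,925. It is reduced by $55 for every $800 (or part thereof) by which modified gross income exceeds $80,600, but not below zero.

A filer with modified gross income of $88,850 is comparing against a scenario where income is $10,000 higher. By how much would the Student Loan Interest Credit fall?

$660

At $88,850 — income exceeds $80,600 by $8,250, which is 11 full-or-partial $800 increments; reduction = 11 × $55 = $605, leaving $1,320.
At $98,850 — income exceeds $80,600 by $18,250, which is 23 full-or-partial $800 increments; reduction = 23 × $55 = $1,265, leaving $660.
Lost: $1,320 − $660 = $660.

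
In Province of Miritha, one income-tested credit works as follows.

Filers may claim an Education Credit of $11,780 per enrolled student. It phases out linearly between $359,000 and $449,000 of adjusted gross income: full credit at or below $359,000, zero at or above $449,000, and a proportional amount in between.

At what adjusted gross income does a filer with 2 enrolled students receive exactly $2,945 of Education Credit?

$437,750

Full credit = 2 × $11,780 = $23,560.
$2,945 is 2,945/23,560 of the full $23,560, so 20,615/23,560 of the $90,000 range has been used: income = $359,000 + $90,000 × 20,615/23,560 = $437,750.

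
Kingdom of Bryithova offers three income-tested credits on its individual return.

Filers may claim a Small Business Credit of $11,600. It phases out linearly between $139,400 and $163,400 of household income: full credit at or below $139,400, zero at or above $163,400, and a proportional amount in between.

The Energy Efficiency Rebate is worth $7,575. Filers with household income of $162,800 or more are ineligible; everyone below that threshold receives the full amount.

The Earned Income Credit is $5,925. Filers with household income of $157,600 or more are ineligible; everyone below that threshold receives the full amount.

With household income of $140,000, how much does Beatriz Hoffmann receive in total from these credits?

Small Business Credit: $140,000 is $600 into a $24,000 phase-out range, leaving 23,400/24,000 of the credit: $11,600 × 23,400/24,000 = $11,310.
Energy Efficiency Rebate: $140,000 is below the $162,800 cutoff, so the full $7,575 applies.
Earned Income Credit: $140,000 is below the $157,600 cutoff, so the full $5,925 applies.
Total: $11,310 + $7,575 + $5,925 = $24,810.

$24,810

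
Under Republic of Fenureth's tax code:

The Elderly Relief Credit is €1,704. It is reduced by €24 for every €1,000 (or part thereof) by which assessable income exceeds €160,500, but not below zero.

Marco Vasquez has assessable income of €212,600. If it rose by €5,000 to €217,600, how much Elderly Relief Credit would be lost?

At €212,600 — income exceeds €160,500 by €52,100, which is 53 full-or-partial €1,000 increments; reduction = 53 × €24 = €1,272, leaving €432.
At €217,600 — income exceeds €160,500 by €57,100, which is 58 full-or-partial €1,000 increments; reduction = 58 × €24 = €1,392, leaving €312.
Lost: €432 − €312 = €120.

€120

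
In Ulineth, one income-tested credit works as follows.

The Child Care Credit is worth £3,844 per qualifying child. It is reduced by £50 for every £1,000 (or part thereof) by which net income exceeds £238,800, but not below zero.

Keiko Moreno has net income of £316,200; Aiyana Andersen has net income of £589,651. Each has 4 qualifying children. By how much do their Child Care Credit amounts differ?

Keiko (£316,200): Child Care Credit: base = 4 × £3,844 = £15,376. income exceeds £238,800 by £77,400, which is 78 full-or-partial £1,000 increments; reduction = 78 × £50 = £3,900, leaving £11,476.
Aiyana (£589,651): Child Care Credit: base = 4 × £3,844 = £15,376. income exceeds £238,800 by £350,851 → 351 increments × £50 = £17,550 ≥ base, so the credit is £0.
Difference: |£11,476 − £0| = £11,476.

£11,476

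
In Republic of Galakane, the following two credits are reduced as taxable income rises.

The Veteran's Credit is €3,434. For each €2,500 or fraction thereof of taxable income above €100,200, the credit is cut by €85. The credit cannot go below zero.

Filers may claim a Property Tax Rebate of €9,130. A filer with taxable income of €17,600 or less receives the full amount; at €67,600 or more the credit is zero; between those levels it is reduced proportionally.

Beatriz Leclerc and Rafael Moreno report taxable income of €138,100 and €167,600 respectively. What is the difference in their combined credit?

€935

Beatriz (€138,100): Veteran's Credit: income exceeds €100,200 by €37,900, which is 16 full-or-partial €2,500 increments; reduction = 16 × €85 = €1,360, leaving €2,074. Property Tax Rebate: €138,100 is at or above €67,600, so the credit is €0. total €2,074 + €0 = €2,074
Rafael (€167,600): Veteran's Credit: income exceeds €100,200 by €67,400, which is 27 full-or-partial €2,500 increments; reduction = 27 × €85 = €2,295, leaving €1,139. Property Tax Rebate: €167,600 is at or above €67,600, so the credit is €0. total €1,139 + €0 = €1,139
Difference: |€2,074 − €1,139| = €935.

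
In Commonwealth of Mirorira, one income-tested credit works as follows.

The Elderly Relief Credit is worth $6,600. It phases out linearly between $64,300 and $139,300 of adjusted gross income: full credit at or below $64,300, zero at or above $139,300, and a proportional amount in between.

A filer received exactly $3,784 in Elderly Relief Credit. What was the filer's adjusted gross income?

$3,784 is 3,784/6,600 of the full $6,600, so 2,816/6,600 of the $75,000 range has been used: income = $64,300 + $75,000 × 2,816/6,600 = $96,300.

$96,300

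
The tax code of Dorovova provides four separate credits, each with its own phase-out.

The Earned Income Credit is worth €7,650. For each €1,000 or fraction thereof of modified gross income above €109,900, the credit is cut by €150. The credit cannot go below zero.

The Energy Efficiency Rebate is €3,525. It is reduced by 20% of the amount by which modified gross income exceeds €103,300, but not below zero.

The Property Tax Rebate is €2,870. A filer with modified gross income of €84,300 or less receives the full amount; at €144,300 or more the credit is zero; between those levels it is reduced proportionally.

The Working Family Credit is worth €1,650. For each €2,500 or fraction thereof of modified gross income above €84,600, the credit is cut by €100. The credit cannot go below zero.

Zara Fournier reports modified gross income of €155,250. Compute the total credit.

Earned Income Credit: income exceeds €109,900 by €45,350, which is 46 full-or-partial €1,000 increments; reduction = 46 × €150 = €6,900, leaving €750.
Energy Efficiency Rebate: 20% of the €51,950 excess over €103,300 is €10,390 ≥ base, so the credit is €0.
Property Tax Rebate: €155,250 is at or above €144,300, so the credit is €0.
Working Family Credit: income exceeds €84,600 by €70,650 → 29 increments × €100 = €2,900 ≥ base, so the credit is €0.
Total: €750 + €0 + €0 + €0 = €750.

€750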